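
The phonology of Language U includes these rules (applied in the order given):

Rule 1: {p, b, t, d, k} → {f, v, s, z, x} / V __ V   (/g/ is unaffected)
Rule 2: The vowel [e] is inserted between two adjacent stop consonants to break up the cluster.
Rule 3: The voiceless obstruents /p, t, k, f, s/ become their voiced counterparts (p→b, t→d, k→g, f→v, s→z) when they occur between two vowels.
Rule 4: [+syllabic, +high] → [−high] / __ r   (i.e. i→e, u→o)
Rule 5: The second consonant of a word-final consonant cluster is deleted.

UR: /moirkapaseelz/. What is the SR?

Rule 1 (intervocalic spirantization): /p/ is a stop between vowels /a/ and /a/, so it spirantizes to the fricative [f]. /moirkapaseelz/ → moirkafaseelz.
Rule 2 (stop-cluster e-epenthesis): no segment meets the environment; /moirkafaseelz/ is unchanged.
Rule 3 (intervocalic voicing): /f/ is a voiceless obstruent between vowels /a/ and /a/, so it voices to [v]. /s/ is a voiceless obstruent between vowels /a/ and /e/, so it voices to [z]. /moirkafaseelz/ → moirkavazeelz.
Rule 4 (pre-rhotic lowering): /i/ is a high vowel immediately before /r/, so it lowers to [e]. /moirkavazeelz/ → moerkavazeelz.
Rule 5 (final cluster simplification): /z/ is the second consonant of a word-final cluster /lz/, so it deletes. /moerkavazeelz/ → moerkavazeel.

moerkavazeel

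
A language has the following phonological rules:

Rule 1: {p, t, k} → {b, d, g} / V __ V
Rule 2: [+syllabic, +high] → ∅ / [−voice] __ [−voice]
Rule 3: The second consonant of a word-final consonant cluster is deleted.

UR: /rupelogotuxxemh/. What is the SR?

Rule 1 (intervocalic voicing): /p/ is a voiceless stop between vowels /u/ and /e/, so it voices to [b]. /t/ is a voiceless stop between vowels /o/ and /u/, so it voices to [d]. /rupelogotuxxemh/ → rubelogoduxxemh.
Rule 2 (high vowel syncope): no segment meets the environment; /rubelogoduxxemh/ is unchanged.
Rule 3 (final cluster simplification): /h/ is the second consonant of a word-final cluster /mh/, so it deletes. /rubelogoduxxemh/ → rubelogoduxxem.

rubelogoduxxem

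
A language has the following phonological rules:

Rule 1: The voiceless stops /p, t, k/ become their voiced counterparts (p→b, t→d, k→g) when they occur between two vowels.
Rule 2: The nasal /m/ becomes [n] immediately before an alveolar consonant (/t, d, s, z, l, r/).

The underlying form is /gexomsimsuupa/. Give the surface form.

Rule 1 (intervocalic voicing): /p/ is a voiceless stop between vowels /u/ and /a/, so it voices to [b]. /gexomsimsuupa/ → gexomsimsuuba.
Rule 2 (nasal place assimilation): /m/ precedes the alveolar consonant /s/, so it assimilates in place to [n]. /m/ precedes the alveolar consonant /s/, so it assimilates in place to [n]. /gexomsimsuuba/ → gexonsinsuuba.

gexonsinsuuba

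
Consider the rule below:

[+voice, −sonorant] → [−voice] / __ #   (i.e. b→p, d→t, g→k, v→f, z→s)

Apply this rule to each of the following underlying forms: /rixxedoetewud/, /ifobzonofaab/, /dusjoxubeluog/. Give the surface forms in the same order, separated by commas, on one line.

rixxedoetewut, ifobzonofaap, dusjoxubeluok

/rixxedoetewud/: /d/ is a voiced obstruent in word-final position, so it devoices to [t]. → [rixxedoetewut].
/ifobzonofaab/: /b/ is a voiced obstruent in word-final position, so it devoices to [p]. → [ifobzonofaap].
/dusjoxubeluog/: /g/ is a voiced obstruent in word-final position, so it devoices to [k]. → [dusjoxubeluok].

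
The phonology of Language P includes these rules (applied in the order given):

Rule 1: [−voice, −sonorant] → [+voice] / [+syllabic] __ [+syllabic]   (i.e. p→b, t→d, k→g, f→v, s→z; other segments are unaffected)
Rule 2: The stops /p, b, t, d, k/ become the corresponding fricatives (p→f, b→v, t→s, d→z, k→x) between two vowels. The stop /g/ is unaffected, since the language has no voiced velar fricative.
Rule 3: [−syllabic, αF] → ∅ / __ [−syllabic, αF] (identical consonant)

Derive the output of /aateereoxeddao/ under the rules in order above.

Rule 1 (intervocalic voicing): /t/ is a voiceless obstruent between vowels /a/ and /e/, so it voices to [d]. /aateereoxeddao/ → aadeereoxeddao.
Rule 2 (intervocalic spirantization): /d/ is a stop between vowels /a/ and /e/, so it spirantizes to the fricative [z]. /aadeereoxeddao/ → aazeereoxeddao.
Rule 3 (degemination): /dd/ is a geminate; the first /d/ deletes. /aazeereoxeddao/ → aazeereoxedao.

aazeereoxedao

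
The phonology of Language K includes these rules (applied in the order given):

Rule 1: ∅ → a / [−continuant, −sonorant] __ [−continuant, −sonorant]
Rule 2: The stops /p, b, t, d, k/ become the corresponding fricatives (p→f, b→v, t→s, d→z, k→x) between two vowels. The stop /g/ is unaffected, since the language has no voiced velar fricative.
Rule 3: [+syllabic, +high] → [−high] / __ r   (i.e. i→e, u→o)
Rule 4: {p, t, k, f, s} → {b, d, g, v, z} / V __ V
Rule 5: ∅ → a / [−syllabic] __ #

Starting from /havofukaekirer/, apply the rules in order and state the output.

havovuxaexerera

Rule 1 (stop-cluster a-epenthesis): no segment meets the environment; /havofukaekirer/ is unchanged.
Rule 2 (intervocalic spirantization): /k/ is a stop between vowels /u/ and /a/, so it spirantizes to the fricative [x]. /k/ is a stop between vowels /e/ and /i/, so it spirantizes to the fricative [x]. /havofukaekirer/ → havofuxaexirer.
Rule 3 (pre-rhotic lowering): /i/ is a high vowel immediately before /r/, so it lowers to [e]. /havofuxaexirer/ → havofuxaexerer.
Rule 4 (intervocalic voicing): /f/ is a voiceless obstruent between vowels /o/ and /u/, so it voices to [v]. /havofuxaexerer/ → havovuxaexerer.
Rule 5 (final a-epenthesis): the form ends in the consonant /r/, so [a] is inserted word-finally. /havovuxaexerer/ → havovuxaexerera.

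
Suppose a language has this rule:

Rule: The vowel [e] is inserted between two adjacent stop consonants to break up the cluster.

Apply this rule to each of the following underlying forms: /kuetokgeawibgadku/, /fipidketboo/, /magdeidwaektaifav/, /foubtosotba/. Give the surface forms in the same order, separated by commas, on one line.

kuetokegeawibegadeku, fipideketeboo, magedeidwaeketaifav, foubetosoteba

/kuetokgeawibgadku/: /k/ and /g/ form a stop–stop cluster, so [e] is inserted between them. /b/ and /g/ form a stop–stop cluster, so [e] is inserted between them. /d/ and /k/ form a stop–stop cluster, so [e] is inserted between them. → [kuetokegeawibegadeku].
/fipidketboo/: /d/ and /k/ form a stop–stop cluster, so [e] is inserted between them. /t/ and /b/ form a stop–stop cluster, so [e] is inserted between them. → [fipideketeboo].
/magdeidwaektaifav/: /g/ and /d/ form a stop–stop cluster, so [e] is inserted between them. /k/ and /t/ form a stop–stop cluster, so [e] is inserted between them. → [magedeidwaeketaifav].
/foubtosotba/: /b/ and /t/ form a stop–stop cluster, so [e] is inserted between them. /t/ and /b/ form a stop–stop cluster, so [e] is inserted between them. → [foubetosoteba].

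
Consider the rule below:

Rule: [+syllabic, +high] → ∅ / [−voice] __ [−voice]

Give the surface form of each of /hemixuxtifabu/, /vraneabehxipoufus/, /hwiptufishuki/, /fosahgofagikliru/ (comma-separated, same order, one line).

hemixxtfabu, vraneabehxpoufs, hwiptfshki, fosahgofagikliru

/hemixuxtifabu/: /u/ is a high vowel flanked by voiceless consonants /x/ and /x/, so it deletes. /i/ is a high vowel flanked by voiceless consonants /t/ and /f/, so it deletes. → [hemixxtfabu].
/vraneabehxipoufus/: /i/ is a high vowel flanked by voiceless consonants /x/ and /p/, so it deletes. /u/ is a high vowel flanked by voiceless consonants /f/ and /s/, so it deletes. → [vraneabehxpoufs].
/hwiptufishuki/: /u/ is a high vowel flanked by voiceless consonants /t/ and /f/, so it deletes. /i/ is a high vowel flanked by voiceless consonants /f/ and /s/, so it deletes. /u/ is a high vowel flanked by voiceless consonants /h/ and /k/, so it deletes. → [hwiptfshki].
/fosahgofagikliru/: the rule's environment is not met; surfaces unchanged as [fosahgofagikliru].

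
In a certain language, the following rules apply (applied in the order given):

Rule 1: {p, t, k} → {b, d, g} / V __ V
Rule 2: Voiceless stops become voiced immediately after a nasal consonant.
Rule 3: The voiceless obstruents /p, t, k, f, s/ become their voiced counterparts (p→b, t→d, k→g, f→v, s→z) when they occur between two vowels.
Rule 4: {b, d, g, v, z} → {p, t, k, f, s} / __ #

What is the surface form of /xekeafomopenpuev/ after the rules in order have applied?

Rule 1 (intervocalic voicing): /k/ is a voiceless stop between vowels /e/ and /e/, so it voices to [g]. /p/ is a voiceless stop between vowels /o/ and /e/, so it voices to [b]. /xekeafomopenpuev/ → xegeafomobenpuev.
Rule 2 (post-nasal voicing): /p/ is a voiceless stop immediately after the nasal /n/, so it voices to [b]. /xegeafomobenpuev/ → xegeafomobenbuev.
Rule 3 (intervocalic voicing): /f/ is a voiceless obstruent between vowels /a/ and /o/, so it voices to [v]. /xegeafomobenbuev/ → xegeavomobenbuev.
Rule 4 (final devoicing): /v/ is a voiced obstruent in word-final position, so it devoices to [f]. /xegeavomobenbuev/ → xegeavomobenbuef.

xegeavomobenbuef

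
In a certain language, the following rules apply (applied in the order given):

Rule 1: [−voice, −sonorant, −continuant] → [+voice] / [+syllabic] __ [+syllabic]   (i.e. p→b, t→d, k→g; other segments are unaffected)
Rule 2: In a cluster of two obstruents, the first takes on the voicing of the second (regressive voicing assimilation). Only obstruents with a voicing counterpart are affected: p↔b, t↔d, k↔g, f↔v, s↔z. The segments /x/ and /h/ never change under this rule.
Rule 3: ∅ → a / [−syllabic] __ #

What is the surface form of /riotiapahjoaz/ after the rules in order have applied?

Rule 1 (intervocalic voicing): /t/ is a voiceless stop between vowels /o/ and /i/, so it voices to [d]. /p/ is a voiceless stop between vowels /a/ and /a/, so it voices to [b]. /riotiapahjoaz/ → riodiabahjoaz.
Rule 2 (regressive voicing assimilation): no segment meets the environment; /riodiabahjoaz/ is unchanged.
Rule 3 (final a-epenthesis): the form ends in the consonant /z/, so [a] is inserted word-finally. /riodiabahjoaz/ → riodiabahjoaza.

riodiabahjoaza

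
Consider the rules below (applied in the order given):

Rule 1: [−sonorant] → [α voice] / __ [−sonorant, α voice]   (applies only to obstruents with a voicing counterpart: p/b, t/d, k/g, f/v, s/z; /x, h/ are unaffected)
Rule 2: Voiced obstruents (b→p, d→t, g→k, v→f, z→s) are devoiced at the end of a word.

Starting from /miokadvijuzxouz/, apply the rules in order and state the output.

Rule 1 (regressive voicing assimilation): /z/ precedes the voiceless obstruent /x/, so it devoices to [s] by assimilation. /miokadvijuzxouz/ → miokadvijusxouz.
Rule 2 (final devoicing): /z/ is a voiced obstruent in word-final position, so it devoices to [s]. /miokadvijusxouz/ → miokadvijusxous.

miokadvijusxous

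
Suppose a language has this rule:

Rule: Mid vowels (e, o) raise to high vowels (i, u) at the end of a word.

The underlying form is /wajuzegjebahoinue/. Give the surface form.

wajuzegjebahoinui

/e/ is a mid vowel in word-final position, so it raises to [i].
The other instances of /e/, /o/ do not occur in the required environment and remain unchanged.
Surface form: [wajuzegjebahoinui].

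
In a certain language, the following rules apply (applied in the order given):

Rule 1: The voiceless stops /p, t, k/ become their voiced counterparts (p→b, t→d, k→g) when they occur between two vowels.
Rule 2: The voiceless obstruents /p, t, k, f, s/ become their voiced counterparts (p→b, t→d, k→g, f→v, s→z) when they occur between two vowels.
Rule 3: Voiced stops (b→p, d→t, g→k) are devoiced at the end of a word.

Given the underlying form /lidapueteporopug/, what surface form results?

lidabuedeborobuk

Rule 1 (intervocalic voicing): /p/ is a voiceless stop between vowels /a/ and /u/, so it voices to [b]. /t/ is a voiceless stop between vowels /e/ and /e/, so it voices to [d]. /p/ is a voiceless stop between vowels /e/ and /o/, so it voices to [b]. /p/ is a voiceless stop between vowels /o/ and /u/, so it voices to [b]. /lidapueteporopug/ → lidabuedeborobug.
Rule 2 (intervocalic voicing): no segment meets the environment; /lidabuedeborobug/ is unchanged.
Rule 3 (final devoicing): /g/ is a voiced stop in word-final position, so it devoices to [k]. /lidabuedeborobug/ → lidabuedeborobuk.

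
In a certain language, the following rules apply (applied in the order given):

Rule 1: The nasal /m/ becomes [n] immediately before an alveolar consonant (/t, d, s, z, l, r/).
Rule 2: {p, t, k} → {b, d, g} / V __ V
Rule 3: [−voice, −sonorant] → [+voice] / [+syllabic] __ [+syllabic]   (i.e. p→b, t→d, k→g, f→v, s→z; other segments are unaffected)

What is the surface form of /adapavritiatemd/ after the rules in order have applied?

Rule 1 (nasal place assimilation): /m/ precedes the alveolar consonant /d/, so it assimilates in place to [n]. /adapavritiatemd/ → adapavritiatend.
Rule 2 (intervocalic voicing): /p/ is a voiceless stop between vowels /a/ and /a/, so it voices to [b]. /t/ is a voiceless stop between vowels /i/ and /i/, so it voices to [d]. /t/ is a voiceless stop between vowels /a/ and /e/, so it voices to [d]. /adapavritiatend/ → adabavridiadend.
Rule 3 (intervocalic voicing): no segment meets the environment; /adabavridiadend/ is unchanged.

adabavridiadend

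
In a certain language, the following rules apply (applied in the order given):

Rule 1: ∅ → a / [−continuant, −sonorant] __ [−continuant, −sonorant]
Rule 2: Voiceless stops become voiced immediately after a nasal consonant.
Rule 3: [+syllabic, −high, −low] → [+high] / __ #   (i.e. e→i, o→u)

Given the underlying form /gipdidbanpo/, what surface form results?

gipadidabanbu

Rule 1 (stop-cluster a-epenthesis): /p/ and /d/ form a stop–stop cluster, so [a] is inserted between them. /d/ and /b/ form a stop–stop cluster, so [a] is inserted between them. /gipdidbanpo/ → gipadidabanpo.
Rule 2 (post-nasal voicing): /p/ is a voiceless stop immediately after the nasal /n/, so it voices to [b]. /gipadidabanpo/ → gipadidabanbo.
Rule 3 (final vowel raising): /o/ is a mid vowel in word-final position, so it raises to [u]. /gipadidabanbo/ → gipadidabanbu.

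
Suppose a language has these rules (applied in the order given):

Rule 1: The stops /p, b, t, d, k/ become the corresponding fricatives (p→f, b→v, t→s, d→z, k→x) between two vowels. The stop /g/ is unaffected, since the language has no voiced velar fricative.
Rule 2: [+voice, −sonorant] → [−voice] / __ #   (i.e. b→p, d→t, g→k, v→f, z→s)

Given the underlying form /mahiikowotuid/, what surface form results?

mahiixowosuit

Rule 1 (intervocalic spirantization): /k/ is a stop between vowels /i/ and /o/, so it spirantizes to the fricative [x]. /t/ is a stop between vowels /o/ and /u/, so it spirantizes to the fricative [s]. /mahiikowotuid/ → mahiixowosuid.
Rule 2 (final devoicing): /d/ is a voiced obstruent in word-final position, so it devoices to [t]. /mahiixowosuid/ → mahiixowosuit.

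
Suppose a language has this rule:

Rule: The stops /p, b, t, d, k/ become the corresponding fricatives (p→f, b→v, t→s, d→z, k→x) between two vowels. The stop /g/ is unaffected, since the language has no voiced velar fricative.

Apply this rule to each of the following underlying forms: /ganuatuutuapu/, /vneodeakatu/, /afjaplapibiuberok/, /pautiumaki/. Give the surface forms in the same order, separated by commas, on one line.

/ganuatuutuapu/: /t/ is a stop between vowels /a/ and /u/, so it spirantizes to the fricative [s]. /t/ is a stop between vowels /u/ and /u/, so it spirantizes to the fricative [s]. /p/ is a stop between vowels /a/ and /u/, so it spirantizes to the fricative [f]. → [ganuasuusuafu].
/vneodeakatu/: /d/ is a stop between vowels /o/ and /e/, so it spirantizes to the fricative [z]. /k/ is a stop between vowels /a/ and /a/, so it spirantizes to the fricative [x]. /t/ is a stop between vowels /a/ and /u/, so it spirantizes to the fricative [s]. → [vneozeaxasu].
/afjaplapibiuberok/: /p/ is a stop between vowels /a/ and /i/, so it spirantizes to the fricative [f]. /b/ is a stop between vowels /i/ and /i/, so it spirantizes to the fricative [v]. /b/ is a stop between vowels /u/ and /e/, so it spirantizes to the fricative [v]. → [afjaplafiviuverok].
/pautiumaki/: /t/ is a stop between vowels /u/ and /i/, so it spirantizes to the fricative [s]. /k/ is a stop between vowels /a/ and /i/, so it spirantizes to the fricative [x]. → [pausiumaxi].

ganuasuusuafu, vneozeaxasu, afjaplafiviuverok, pausiumaxi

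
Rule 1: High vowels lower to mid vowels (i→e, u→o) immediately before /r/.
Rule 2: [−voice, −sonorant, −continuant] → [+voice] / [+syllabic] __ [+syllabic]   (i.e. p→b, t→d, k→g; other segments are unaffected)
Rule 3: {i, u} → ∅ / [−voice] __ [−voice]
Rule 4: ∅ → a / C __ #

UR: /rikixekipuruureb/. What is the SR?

rigixegiboruoreba

Rule 1 (pre-rhotic lowering): /u/ is a high vowel immediately before /r/, so it lowers to [o]. /u/ is a high vowel immediately before /r/, so it lowers to [o]. /rikixekipuruureb/ → rikixekiporuoreb.
Rule 2 (intervocalic voicing): /k/ is a voiceless stop between vowels /i/ and /i/, so it voices to [g]. /k/ is a voiceless stop between vowels /e/ and /i/, so it voices to [g]. /p/ is a voiceless stop between vowels /i/ and /o/, so it voices to [b]. /rikixekiporuoreb/ → rigixegiboruoreb.
Rule 3 (high vowel syncope): no segment meets the environment; /rigixegiboruoreb/ is unchanged.
Rule 4 (final a-epenthesis): the form ends in the consonant /b/, so [a] is inserted word-finally. /rigixegiboruoreb/ → rigixegiboruoreba.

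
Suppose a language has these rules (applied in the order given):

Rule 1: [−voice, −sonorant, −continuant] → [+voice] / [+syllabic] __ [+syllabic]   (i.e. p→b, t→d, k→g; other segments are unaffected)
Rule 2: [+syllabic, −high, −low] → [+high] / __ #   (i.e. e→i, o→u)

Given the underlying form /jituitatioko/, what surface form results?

jiduidadiogu

Rule 1 (intervocalic voicing): /t/ is a voiceless stop between vowels /i/ and /u/, so it voices to [d]. /t/ is a voiceless stop between vowels /i/ and /a/, so it voices to [d]. /t/ is a voiceless stop between vowels /a/ and /i/, so it voices to [d]. /k/ is a voiceless stop between vowels /o/ and /o/, so it voices to [g]. /jituitatioko/ → jiduidadiogo.
Rule 2 (final vowel raising): /o/ is a mid vowel in word-final position, so it raises to [u]. /jiduidadiogo/ → jiduidadiogu.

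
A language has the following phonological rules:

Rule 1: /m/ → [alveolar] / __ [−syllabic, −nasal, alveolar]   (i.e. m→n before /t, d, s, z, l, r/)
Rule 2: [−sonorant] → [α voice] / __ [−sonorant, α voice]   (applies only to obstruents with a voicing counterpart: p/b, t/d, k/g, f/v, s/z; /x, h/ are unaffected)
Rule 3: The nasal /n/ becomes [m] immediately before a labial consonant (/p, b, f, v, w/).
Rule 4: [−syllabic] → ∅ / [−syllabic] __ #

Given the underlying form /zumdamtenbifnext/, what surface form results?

Rule 1 (nasal place assimilation): /m/ precedes the alveolar consonant /d/, so it assimilates in place to [n]. /m/ precedes the alveolar consonant /t/, so it assimilates in place to [n]. /zumdamtenbifnext/ → zundantenbifnext.
Rule 2 (regressive voicing assimilation): no segment meets the environment; /zundantenbifnext/ is unchanged.
Rule 3 (nasal place assimilation): /n/ precedes the labial consonant /b/, so it assimilates in place to [m]. /zundantenbifnext/ → zundantembifnext.
Rule 4 (final cluster simplification): /t/ is the second consonant of a word-final cluster /xt/, so it deletes. /zundantembifnext/ → zundantembifnex.

zundantembifnex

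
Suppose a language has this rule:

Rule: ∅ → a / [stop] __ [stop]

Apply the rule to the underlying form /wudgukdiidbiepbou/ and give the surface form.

/d/ and /g/ form a stop–stop cluster, so [a] is inserted between them.
/k/ and /d/ form a stop–stop cluster, so [a] is inserted between them.
/d/ and /b/ form a stop–stop cluster, so [a] is inserted between them.
/p/ and /b/ form a stop–stop cluster, so [a] is inserted between them.
Surface form: [wudagukadiidabiepabou].

wudagukadiidabiepabou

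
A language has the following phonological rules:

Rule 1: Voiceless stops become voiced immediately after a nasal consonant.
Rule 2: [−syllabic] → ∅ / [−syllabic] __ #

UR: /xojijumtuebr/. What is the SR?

xojijumdueb

Rule 1 (post-nasal voicing): /t/ is a voiceless stop immediately after the nasal /m/, so it voices to [d]. /xojijumtuebr/ → xojijumduebr.
Rule 2 (final cluster simplification): /r/ is the second consonant of a word-final cluster /br/, so it deletes. /xojijumduebr/ → xojijumdueb.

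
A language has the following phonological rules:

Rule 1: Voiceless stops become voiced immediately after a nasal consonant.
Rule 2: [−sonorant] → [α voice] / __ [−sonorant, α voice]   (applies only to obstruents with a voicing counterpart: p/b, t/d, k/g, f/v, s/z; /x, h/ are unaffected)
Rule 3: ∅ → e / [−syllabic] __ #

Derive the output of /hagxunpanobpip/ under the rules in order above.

hakxunbanoppipe

Rule 1 (post-nasal voicing): /p/ is a voiceless stop immediately after the nasal /n/, so it voices to [b]. /hagxunpanobpip/ → hagxunbanobpip.
Rule 2 (regressive voicing assimilation): /g/ precedes the voiceless obstruent /x/, so it devoices to [k] by assimilation. /b/ precedes the voiceless obstruent /p/, so it devoices to [p] by assimilation. /hagxunbanobpip/ → hakxunbanoppip.
Rule 3 (final e-epenthesis): the form ends in the consonant /p/, so [e] is inserted word-finally. /hakxunbanoppip/ → hakxunbanoppipe.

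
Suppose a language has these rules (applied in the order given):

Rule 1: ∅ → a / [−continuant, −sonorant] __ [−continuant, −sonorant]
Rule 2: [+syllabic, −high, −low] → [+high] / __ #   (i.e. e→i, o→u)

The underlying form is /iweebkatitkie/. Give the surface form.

Rule 1 (stop-cluster a-epenthesis): /b/ and /k/ form a stop–stop cluster, so [a] is inserted between them. /t/ and /k/ form a stop–stop cluster, so [a] is inserted between them. /iweebkatitkie/ → iweebakatitakie.
Rule 2 (final vowel raising): /e/ is a mid vowel in word-final position, so it raises to [i]. /iweebakatitakie/ → iweebakatitakii.

iweebakatitakii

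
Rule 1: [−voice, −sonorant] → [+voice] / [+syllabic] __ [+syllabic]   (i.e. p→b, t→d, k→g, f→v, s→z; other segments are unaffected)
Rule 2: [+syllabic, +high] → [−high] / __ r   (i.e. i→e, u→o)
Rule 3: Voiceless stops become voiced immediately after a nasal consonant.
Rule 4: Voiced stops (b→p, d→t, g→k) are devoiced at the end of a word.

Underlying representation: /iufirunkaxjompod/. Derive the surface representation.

Rule 1 (intervocalic voicing): /f/ is a voiceless obstruent between vowels /u/ and /i/, so it voices to [v]. /iufirunkaxjompod/ → iuvirunkaxjompod.
Rule 2 (pre-rhotic lowering): /i/ is a high vowel immediately before /r/, so it lowers to [e]. /iuvirunkaxjompod/ → iuverunkaxjompod.
Rule 3 (post-nasal voicing): /k/ is a voiceless stop immediately after the nasal /n/, so it voices to [g]. /p/ is a voiceless stop immediately after the nasal /m/, so it voices to [b]. /iuverunkaxjompod/ → iuverungaxjombod.
Rule 4 (final devoicing): /d/ is a voiced stop in word-final position, so it devoices to [t]. /iuverungaxjombod/ → iuverungaxjombot.

iuverungaxjombot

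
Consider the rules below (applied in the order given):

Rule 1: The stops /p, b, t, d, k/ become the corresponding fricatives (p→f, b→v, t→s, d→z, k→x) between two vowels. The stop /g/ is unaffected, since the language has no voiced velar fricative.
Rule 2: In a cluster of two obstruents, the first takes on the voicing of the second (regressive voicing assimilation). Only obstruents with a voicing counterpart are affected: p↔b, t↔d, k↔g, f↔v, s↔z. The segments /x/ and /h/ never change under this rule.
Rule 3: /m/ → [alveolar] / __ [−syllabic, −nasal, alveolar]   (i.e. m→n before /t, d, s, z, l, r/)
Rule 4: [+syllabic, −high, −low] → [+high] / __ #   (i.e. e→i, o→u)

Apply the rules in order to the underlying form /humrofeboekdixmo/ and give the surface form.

hunrofevoegdixmu

Rule 1 (intervocalic spirantization): /b/ is a stop between vowels /e/ and /o/, so it spirantizes to the fricative [v]. /humrofeboekdixmo/ → humrofevoekdixmo.
Rule 2 (regressive voicing assimilation): /k/ precedes the voiced obstruent /d/, so it voices to [g] by assimilation. /humrofevoekdixmo/ → humrofevoegdixmo.
Rule 3 (nasal place assimilation): /m/ precedes the alveolar consonant /r/, so it assimilates in place to [n]. /humrofevoegdixmo/ → hunrofevoegdixmo.
Rule 4 (final vowel raising): /o/ is a mid vowel in word-final position, so it raises to [u]. /hunrofevoegdixmo/ → hunrofevoegdixmu.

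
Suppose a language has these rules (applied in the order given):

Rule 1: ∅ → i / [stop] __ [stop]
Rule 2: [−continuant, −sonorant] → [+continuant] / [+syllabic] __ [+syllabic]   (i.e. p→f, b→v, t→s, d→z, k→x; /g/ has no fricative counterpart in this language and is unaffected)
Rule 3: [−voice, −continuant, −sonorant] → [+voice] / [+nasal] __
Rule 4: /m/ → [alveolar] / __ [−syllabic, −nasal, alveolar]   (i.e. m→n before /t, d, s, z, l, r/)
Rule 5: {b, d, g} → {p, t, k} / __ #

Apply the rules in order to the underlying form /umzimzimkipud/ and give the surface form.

unzinzimgifut

Rule 1 (stop-cluster i-epenthesis): no segment meets the environment; /umzimzimkipud/ is unchanged.
Rule 2 (intervocalic spirantization): /p/ is a stop between vowels /i/ and /u/, so it spirantizes to the fricative [f]. /umzimzimkipud/ → umzimzimkifud.
Rule 3 (post-nasal voicing): /k/ is a voiceless stop immediately after the nasal /m/, so it voices to [g]. /umzimzimkifud/ → umzimzimgifud.
Rule 4 (nasal place assimilation): /m/ precedes the alveolar consonant /z/, so it assimilates in place to [n]. /m/ precedes the alveolar consonant /z/, so it assimilates in place to [n]. /umzimzimgifud/ → unzinzimgifud.
Rule 5 (final devoicing): /d/ is a voiced stop in word-final position, so it devoices to [t]. /unzinzimgifud/ → unzinzimgifut.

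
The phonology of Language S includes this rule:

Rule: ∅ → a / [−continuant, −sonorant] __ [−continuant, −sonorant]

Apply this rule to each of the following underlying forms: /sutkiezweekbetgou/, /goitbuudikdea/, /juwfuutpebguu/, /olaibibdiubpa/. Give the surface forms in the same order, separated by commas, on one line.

sutakiezweekabetagou, goitabuudikadea, juwfuutapebaguu, olaibibadiubapa

/sutkiezweekbetgou/: /t/ and /k/ form a stop–stop cluster, so [a] is inserted between them. /k/ and /b/ form a stop–stop cluster, so [a] is inserted between them. /t/ and /g/ form a stop–stop cluster, so [a] is inserted between them. → [sutakiezweekabetagou].
/goitbuudikdea/: /t/ and /b/ form a stop–stop cluster, so [a] is inserted between them. /k/ and /d/ form a stop–stop cluster, so [a] is inserted between them. → [goitabuudikadea].
/juwfuutpebguu/: /t/ and /p/ form a stop–stop cluster, so [a] is inserted between them. /b/ and /g/ form a stop–stop cluster, so [a] is inserted between them. → [juwfuutapebaguu].
/olaibibdiubpa/: /b/ and /d/ form a stop–stop cluster, so [a] is inserted between them. /b/ and /p/ form a stop–stop cluster, so [a] is inserted between them. → [olaibibadiubapa].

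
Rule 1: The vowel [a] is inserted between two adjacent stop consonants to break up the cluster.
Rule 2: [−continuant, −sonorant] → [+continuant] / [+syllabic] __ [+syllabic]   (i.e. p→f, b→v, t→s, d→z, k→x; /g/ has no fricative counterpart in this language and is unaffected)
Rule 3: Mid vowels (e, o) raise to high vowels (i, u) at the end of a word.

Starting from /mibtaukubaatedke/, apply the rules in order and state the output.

Rule 1 (stop-cluster a-epenthesis): /b/ and /t/ form a stop–stop cluster, so [a] is inserted between them. /d/ and /k/ form a stop–stop cluster, so [a] is inserted between them. /mibtaukubaatedke/ → mibataukubaatedake.
Rule 2 (intervocalic spirantization): /b/ is a stop between vowels /i/ and /a/, so it spirantizes to the fricative [v]. /t/ is a stop between vowels /a/ and /a/, so it spirantizes to the fricative [s]. /k/ is a stop between vowels /u/ and /u/, so it spirantizes to the fricative [x]. /b/ is a stop between vowels /u/ and /a/, so it spirantizes to the fricative [v]. /t/ is a stop between vowels /a/ and /e/, so it spirantizes to the fricative [s]. /d/ is a stop between vowels /e/ and /a/, so it spirantizes to the fricative [z]. /k/ is a stop between vowels /a/ and /e/, so it spirantizes to the fricative [x]. /mibataukubaatedake/ → mivasauxuvaasezaxe.
Rule 3 (final vowel raising): /e/ is a mid vowel in word-final position, so it raises to [i]. /mivasauxuvaasezaxe/ → mivasauxuvaasezaxi.

mivasauxuvaasezaxi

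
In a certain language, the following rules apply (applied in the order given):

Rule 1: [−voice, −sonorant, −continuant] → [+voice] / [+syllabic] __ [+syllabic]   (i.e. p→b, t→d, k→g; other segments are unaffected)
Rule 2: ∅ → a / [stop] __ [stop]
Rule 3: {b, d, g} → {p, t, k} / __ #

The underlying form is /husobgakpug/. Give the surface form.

husobagakapuk

Rule 1 (intervocalic voicing): no segment meets the environment; /husobgakpug/ is unchanged.
Rule 2 (stop-cluster a-epenthesis): /b/ and /g/ form a stop–stop cluster, so [a] is inserted between them. /k/ and /p/ form a stop–stop cluster, so [a] is inserted between them. /husobgakpug/ → husobagakapug.
Rule 3 (final devoicing): /g/ is a voiced stop in word-final position, so it devoices to [k]. /husobagakapug/ → husobagakapuk.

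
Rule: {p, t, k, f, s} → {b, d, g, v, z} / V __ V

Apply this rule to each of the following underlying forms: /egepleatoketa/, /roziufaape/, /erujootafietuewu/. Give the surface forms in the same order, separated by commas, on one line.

egepleadogeda, roziuvaabe, erujoodavieduewu

/egepleatoketa/: /t/ is a voiceless obstruent between vowels /a/ and /o/, so it voices to [d]. /k/ is a voiceless obstruent between vowels /o/ and /e/, so it voices to [g]. /t/ is a voiceless obstruent between vowels /e/ and /a/, so it voices to [d]. → [egepleadogeda].
/roziufaape/: /f/ is a voiceless obstruent between vowels /u/ and /a/, so it voices to [v]. /p/ is a voiceless obstruent between vowels /a/ and /e/, so it voices to [b]. → [roziuvaabe].
/erujootafietuewu/: /t/ is a voiceless obstruent between vowels /o/ and /a/, so it voices to [d]. /f/ is a voiceless obstruent between vowels /a/ and /i/, so it voices to [v]. /t/ is a voiceless obstruent between vowels /e/ and /u/, so it voices to [d]. → [erujoodavieduewu].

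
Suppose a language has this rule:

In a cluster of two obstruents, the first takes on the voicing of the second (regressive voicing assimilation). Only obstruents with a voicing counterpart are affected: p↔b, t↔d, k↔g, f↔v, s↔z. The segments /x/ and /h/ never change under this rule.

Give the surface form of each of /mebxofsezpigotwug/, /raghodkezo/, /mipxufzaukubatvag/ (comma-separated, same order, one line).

mepxofsespigotwug, rakhotkezo, mipxuvzaukubadvag

/mebxofsezpigotwug/: /b/ precedes the voiceless obstruent /x/, so it devoices to [p] by assimilation. /z/ precedes the voiceless obstruent /p/, so it devoices to [s] by assimilation. → [mepxofsespigotwug].
/raghodkezo/: /g/ precedes the voiceless obstruent /h/, so it devoices to [k] by assimilation. /d/ precedes the voiceless obstruent /k/, so it devoices to [t] by assimilation. → [rakhotkezo].
/mipxufzaukubatvag/: /f/ precedes the voiced obstruent /z/, so it voices to [v] by assimilation. /t/ precedes the voiced obstruent /v/, so it voices to [d] by assimilation. → [mipxuvzaukubadvag].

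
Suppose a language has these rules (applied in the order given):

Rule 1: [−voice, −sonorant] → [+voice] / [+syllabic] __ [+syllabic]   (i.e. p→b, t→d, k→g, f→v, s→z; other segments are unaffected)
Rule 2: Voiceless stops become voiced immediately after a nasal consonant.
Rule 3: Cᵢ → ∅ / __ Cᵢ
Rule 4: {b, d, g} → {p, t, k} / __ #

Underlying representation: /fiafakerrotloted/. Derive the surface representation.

fiavagerotlodet

Rule 1 (intervocalic voicing): /f/ is a voiceless obstruent between vowels /a/ and /a/, so it voices to [v]. /k/ is a voiceless obstruent between vowels /a/ and /e/, so it voices to [g]. /t/ is a voiceless obstruent between vowels /o/ and /e/, so it voices to [d]. /fiafakerrotloted/ → fiavagerrotloded.
Rule 2 (post-nasal voicing): no segment meets the environment; /fiavagerrotloded/ is unchanged.
Rule 3 (degemination): /rr/ is a geminate; the first /r/ deletes. /fiavagerrotloded/ → fiavagerotloded.
Rule 4 (final devoicing): /d/ is a voiced stop in word-final position, so it devoices to [t]. /fiavagerotloded/ → fiavagerotlodet.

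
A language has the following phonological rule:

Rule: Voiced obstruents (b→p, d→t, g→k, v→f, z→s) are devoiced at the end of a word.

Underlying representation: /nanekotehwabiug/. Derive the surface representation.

nanekotehwabiuk

Scanning /nanekotehwabiug/: /b/ at position 12 is not in the conditioning environment; /g/ is a voiced obstruent in word-final position, so it devoices to [k].
Result: [nanekotehwabiuk].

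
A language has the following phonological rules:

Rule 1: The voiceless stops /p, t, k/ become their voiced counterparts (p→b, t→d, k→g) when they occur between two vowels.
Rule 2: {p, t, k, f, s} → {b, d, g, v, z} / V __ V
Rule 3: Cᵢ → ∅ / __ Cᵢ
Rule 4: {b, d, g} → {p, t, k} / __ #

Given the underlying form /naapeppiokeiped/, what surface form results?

naabepiogeibet

Rule 1 (intervocalic voicing): /p/ is a voiceless stop between vowels /a/ and /e/, so it voices to [b]. /k/ is a voiceless stop between vowels /o/ and /e/, so it voices to [g]. /p/ is a voiceless stop between vowels /i/ and /e/, so it voices to [b]. /naapeppiokeiped/ → naabeppiogeibed.
Rule 2 (intervocalic voicing): no segment meets the environment; /naabeppiogeibed/ is unchanged.
Rule 3 (degemination): /pp/ is a geminate; the first /p/ deletes. /naabeppiogeibed/ → naabepiogeibed.
Rule 4 (final devoicing): /d/ is a voiced stop in word-final position, so it devoices to [t]. /naabepiogeibed/ → naabepiogeibet.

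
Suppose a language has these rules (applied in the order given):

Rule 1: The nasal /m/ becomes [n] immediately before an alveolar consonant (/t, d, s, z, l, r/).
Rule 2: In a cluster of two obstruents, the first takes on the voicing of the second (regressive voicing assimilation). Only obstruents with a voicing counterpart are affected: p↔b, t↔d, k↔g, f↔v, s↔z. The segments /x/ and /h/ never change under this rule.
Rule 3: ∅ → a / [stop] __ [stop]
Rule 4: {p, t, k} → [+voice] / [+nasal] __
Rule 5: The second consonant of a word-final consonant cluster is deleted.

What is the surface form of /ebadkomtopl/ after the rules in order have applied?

Rule 1 (nasal place assimilation): /m/ precedes the alveolar consonant /t/, so it assimilates in place to [n]. /ebadkomtopl/ → ebadkontopl.
Rule 2 (regressive voicing assimilation): /d/ precedes the voiceless obstruent /k/, so it devoices to [t] by assimilation. /ebadkontopl/ → ebatkontopl.
Rule 3 (stop-cluster a-epenthesis): /t/ and /k/ form a stop–stop cluster, so [a] is inserted between them. /ebatkontopl/ → ebatakontopl.
Rule 4 (post-nasal voicing): /t/ is a voiceless stop immediately after the nasal /n/, so it voices to [d]. /ebatakontopl/ → ebatakondopl.
Rule 5 (final cluster simplification): /l/ is the second consonant of a word-final cluster /pl/, so it deletes. /ebatakondopl/ → ebatakondop.

ebatakondop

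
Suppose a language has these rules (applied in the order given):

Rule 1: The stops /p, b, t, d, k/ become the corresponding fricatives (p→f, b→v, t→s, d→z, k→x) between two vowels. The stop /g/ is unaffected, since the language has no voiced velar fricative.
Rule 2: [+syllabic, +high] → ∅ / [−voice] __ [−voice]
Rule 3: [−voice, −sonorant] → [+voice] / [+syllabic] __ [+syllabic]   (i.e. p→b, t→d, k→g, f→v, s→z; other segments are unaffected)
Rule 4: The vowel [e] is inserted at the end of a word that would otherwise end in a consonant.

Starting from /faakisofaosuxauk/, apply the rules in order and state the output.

faaxsovaosxauke

Rule 1 (intervocalic spirantization): /k/ is a stop between vowels /a/ and /i/, so it spirantizes to the fricative [x]. /faakisofaosuxauk/ → faaxisofaosuxauk.
Rule 2 (high vowel syncope): /i/ is a high vowel flanked by voiceless consonants /x/ and /s/, so it deletes. /u/ is a high vowel flanked by voiceless consonants /s/ and /x/, so it deletes. /faaxisofaosuxauk/ → faaxsofaosxauk.
Rule 3 (intervocalic voicing): /f/ is a voiceless obstruent between vowels /o/ and /a/, so it voices to [v]. /faaxsofaosxauk/ → faaxsovaosxauk.
Rule 4 (final e-epenthesis): the form ends in the consonant /k/, so [e] is inserted word-finally. /faaxsovaosxauk/ → faaxsovaosxauke.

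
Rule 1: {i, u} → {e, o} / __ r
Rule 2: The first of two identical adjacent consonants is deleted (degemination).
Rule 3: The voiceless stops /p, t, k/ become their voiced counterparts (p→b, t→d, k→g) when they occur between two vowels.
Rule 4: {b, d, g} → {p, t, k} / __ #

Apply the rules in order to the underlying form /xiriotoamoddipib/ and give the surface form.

xeriodoamodibip

Rule 1 (pre-rhotic lowering): /i/ is a high vowel immediately before /r/, so it lowers to [e]. /xiriotoamoddipib/ → xeriotoamoddipib.
Rule 2 (degemination): /dd/ is a geminate; the first /d/ deletes. /xeriotoamoddipib/ → xeriotoamodipib.
Rule 3 (intervocalic voicing): /t/ is a voiceless stop between vowels /o/ and /o/, so it voices to [d]. /p/ is a voiceless stop between vowels /i/ and /i/, so it voices to [b]. /xeriotoamodipib/ → xeriodoamodibib.
Rule 4 (final devoicing): /b/ is a voiced stop in word-final position, so it devoices to [p]. /xeriodoamodibib/ → xeriodoamodibip.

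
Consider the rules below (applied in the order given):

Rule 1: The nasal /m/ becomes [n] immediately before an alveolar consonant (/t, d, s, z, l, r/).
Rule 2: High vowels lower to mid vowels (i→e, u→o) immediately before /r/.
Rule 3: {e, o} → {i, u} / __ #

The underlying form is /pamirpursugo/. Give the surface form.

Rule 1 (nasal place assimilation): no segment meets the environment; /pamirpursugo/ is unchanged.
Rule 2 (pre-rhotic lowering): /i/ is a high vowel immediately before /r/, so it lowers to [e]. /u/ is a high vowel immediately before /r/, so it lowers to [o]. /pamirpursugo/ → pamerporsugo.
Rule 3 (final vowel raising): /o/ is a mid vowel in word-final position, so it raises to [u]. /pamerporsugo/ → pamerporsugu.

pamerporsugu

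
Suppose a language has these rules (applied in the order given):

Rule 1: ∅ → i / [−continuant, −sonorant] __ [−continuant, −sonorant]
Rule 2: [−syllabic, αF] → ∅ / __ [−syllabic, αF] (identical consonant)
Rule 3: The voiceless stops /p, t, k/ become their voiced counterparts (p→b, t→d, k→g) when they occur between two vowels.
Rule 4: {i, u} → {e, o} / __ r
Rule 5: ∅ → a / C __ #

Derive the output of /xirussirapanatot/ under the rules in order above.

Rule 1 (stop-cluster i-epenthesis): no segment meets the environment; /xirussirapanatot/ is unchanged.
Rule 2 (degemination): /ss/ is a geminate; the first /s/ deletes. /xirussirapanatot/ → xirusirapanatot.
Rule 3 (intervocalic voicing): /p/ is a voiceless stop between vowels /a/ and /a/, so it voices to [b]. /t/ is a voiceless stop between vowels /a/ and /o/, so it voices to [d]. /xirusirapanatot/ → xirusirabanadot.
Rule 4 (pre-rhotic lowering): /i/ is a high vowel immediately before /r/, so it lowers to [e]. /i/ is a high vowel immediately before /r/, so it lowers to [e]. /xirusirabanadot/ → xeruserabanadot.
Rule 5 (final a-epenthesis): the form ends in the consonant /t/, so [a] is inserted word-finally. /xeruserabanadot/ → xeruserabanadota.

xeruserabanadota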